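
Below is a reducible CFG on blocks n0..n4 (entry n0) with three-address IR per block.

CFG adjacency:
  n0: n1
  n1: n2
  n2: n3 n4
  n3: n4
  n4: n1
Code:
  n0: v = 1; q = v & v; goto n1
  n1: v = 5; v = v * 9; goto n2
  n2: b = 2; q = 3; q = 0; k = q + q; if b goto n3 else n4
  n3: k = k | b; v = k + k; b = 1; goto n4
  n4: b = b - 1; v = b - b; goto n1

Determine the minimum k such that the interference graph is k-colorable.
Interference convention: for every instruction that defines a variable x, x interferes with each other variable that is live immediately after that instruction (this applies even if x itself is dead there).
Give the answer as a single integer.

Answer: 2

Analysis:
def/use:
  n0: {q,v} / ∅
  n1: {v} / ∅
  n2: {b,k,q} / ∅
  n3: {b,k,v} / {b,k}
  n4: {b,v} / {b}

Live sets:
  n0: in=∅ out=∅
  n1: in=∅ out=∅
  n2: in=∅ out={b,k}
  n3: in={b,k} out={b}
  n4: in={b} out=∅

Interference:
  b — {k,q}
  k — {b}
  q — {b}
  v — ∅

Colouring:
  {b,k} pairwise interfere (2-clique) ⇒ χ ≥ 2
  assign b→R0 k→R1 q→R1 v→R0 — no edge inside a register ⇒ χ ≤ 2
  χ = 2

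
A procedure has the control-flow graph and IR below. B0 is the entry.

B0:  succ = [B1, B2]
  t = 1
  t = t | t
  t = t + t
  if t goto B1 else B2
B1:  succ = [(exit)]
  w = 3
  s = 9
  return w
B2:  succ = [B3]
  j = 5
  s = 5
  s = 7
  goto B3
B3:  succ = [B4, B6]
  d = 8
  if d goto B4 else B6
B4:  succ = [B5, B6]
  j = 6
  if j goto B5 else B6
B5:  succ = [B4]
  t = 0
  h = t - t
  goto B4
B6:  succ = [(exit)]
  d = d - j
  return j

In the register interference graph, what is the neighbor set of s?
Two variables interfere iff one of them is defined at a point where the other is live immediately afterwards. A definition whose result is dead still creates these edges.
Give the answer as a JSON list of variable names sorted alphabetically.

Per-block:
  B0: def={t} ue=∅
  B1: def={s,w} ue=∅
  B2: def={j,s} ue=∅
  B3: def={d} ue=∅
  B4: def={j} ue=∅
  B5: def={h,t} ue=∅
  B6: def={d} ue={d,j}

Backward fixpoint:
  live B0: ∅→∅
  live B1: ∅→∅
  live B2: ∅→{j}
  live B3: {j}→{d,j}
  live B4: {d}→{d,j}
  live B5: {d}→{d}
  live B6: {d,j}→∅

Interfere edges:
  d — {h,j,t}
  h — {d}
  j — {d,s}
  s — {j,w}
  t — {d}
  w — {s}

N(s) = ["j", "w"]

Answer: ["j", "w"]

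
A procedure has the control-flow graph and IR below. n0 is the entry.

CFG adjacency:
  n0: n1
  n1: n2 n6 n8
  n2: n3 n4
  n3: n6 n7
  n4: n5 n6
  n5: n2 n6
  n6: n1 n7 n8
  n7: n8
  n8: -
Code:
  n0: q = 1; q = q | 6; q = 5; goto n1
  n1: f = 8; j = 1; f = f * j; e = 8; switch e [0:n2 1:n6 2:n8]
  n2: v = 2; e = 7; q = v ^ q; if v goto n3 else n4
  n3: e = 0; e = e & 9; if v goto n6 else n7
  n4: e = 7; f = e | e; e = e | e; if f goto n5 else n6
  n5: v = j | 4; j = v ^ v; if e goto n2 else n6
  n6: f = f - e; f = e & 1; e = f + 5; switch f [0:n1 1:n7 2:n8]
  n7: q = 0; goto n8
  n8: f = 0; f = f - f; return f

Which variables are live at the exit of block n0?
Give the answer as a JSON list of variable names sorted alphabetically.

Block summaries:
  n0: {q} / ∅
  n1: {e,f,j} / ∅
  n2: {e,q,v} / {q}
  n3: {e} / {v}
  n4: {e,f} / ∅
  n5: {j,v} / {e,j}
  n6: {e,f} / {e,f}
  n7: {q} / ∅
  n8: {f} / ∅

Liveness:
  n0: in=∅ out={q}
  n1: in={q} out={e,f,j,q}
  n2: in={f,j,q} out={f,j,q,v}
  n3: in={f,q,v} out={e,f,q}
  n4: in={j,q} out={e,f,j,q}
  n5: in={e,f,j,q} out={e,f,j,q}
  n6: in={e,f,q} out={q}
  n7: in=∅ out=∅
  n8: in=∅ out=∅

live-out(n0) = ["q"]

Answer: ["q"]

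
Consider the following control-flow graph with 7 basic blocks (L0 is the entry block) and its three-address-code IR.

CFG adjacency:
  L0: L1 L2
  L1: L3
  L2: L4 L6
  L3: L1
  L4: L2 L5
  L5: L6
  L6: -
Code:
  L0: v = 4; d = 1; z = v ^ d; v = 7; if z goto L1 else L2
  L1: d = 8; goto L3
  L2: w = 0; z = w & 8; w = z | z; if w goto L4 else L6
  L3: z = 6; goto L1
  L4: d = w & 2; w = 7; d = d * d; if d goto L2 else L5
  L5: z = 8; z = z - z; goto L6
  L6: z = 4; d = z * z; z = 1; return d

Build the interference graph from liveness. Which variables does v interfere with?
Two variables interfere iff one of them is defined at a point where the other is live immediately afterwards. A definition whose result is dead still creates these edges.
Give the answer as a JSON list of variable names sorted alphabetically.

Answer: ["d", "z"]

Derivation:
def/use:
  L0 def {d,v,z} use ∅
  L1 def {d} use ∅
  L2 def {w,z} use ∅
  L3 def {z} use ∅
  L4 def {d,w} use {w}
  L5 def {z} use ∅
  L6 def {d,z} use ∅

Live sets:
  L0: in=∅ out=∅
  L1: in=∅ out=∅
  L2: in=∅ out={w}
  L3: in=∅ out=∅
  L4: in={w} out=∅
  L5: in=∅ out=∅
  L6: in=∅ out=∅

Interfere edges:
  d↔{v,w,z}
  v↔{d,z}
  w↔{d}
  z↔{d,v}

N(v) = ["d", "z"]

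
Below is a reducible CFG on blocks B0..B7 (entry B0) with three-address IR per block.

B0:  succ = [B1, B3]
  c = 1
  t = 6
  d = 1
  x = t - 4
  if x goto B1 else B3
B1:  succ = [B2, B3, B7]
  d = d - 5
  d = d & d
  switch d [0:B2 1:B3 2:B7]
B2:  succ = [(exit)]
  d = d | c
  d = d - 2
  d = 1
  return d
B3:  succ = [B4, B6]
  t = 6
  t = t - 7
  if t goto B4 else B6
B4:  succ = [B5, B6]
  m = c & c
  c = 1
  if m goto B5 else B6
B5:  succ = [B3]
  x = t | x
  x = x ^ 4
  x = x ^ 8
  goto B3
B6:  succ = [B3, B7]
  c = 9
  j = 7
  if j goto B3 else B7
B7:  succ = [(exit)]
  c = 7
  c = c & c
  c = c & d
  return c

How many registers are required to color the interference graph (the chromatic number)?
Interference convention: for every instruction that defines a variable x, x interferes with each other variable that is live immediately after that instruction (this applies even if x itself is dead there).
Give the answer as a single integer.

Answer: 5

Analysis:
Per-block:
  B0: {c,d,t,x} / ∅
  B1: {d} / {d}
  B2: {d} / {c,d}
  B3: {t} / ∅
  B4: {c,m} / {c}
  B5: {x} / {t,x}
  B6: {c,j} / ∅
  B7: {c} / {d}

Backward fixpoint:
  live B0: ∅→{c,d,x}
  live B1: {c,d,x}→{c,d,x}
  live B2: {c,d}→∅
  live B3: {c,d,x}→{c,d,t,x}
  live B4: {c,d,t,x}→{c,d,t,x}
  live B5: {c,d,t,x}→{c,d,x}
  live B6: {d,x}→{c,d,x}
  live B7: {d}→∅

Interfere edges:
  c — {d,j,m,t,x}
  d — {c,j,m,t,x}
  j — {c,d,x}
  m — {c,d,t,x}
  t — {c,d,m,x}
  x — {c,d,j,m,t}

Registers:
  {c,d,m,t,x} pairwise interfere (5-clique) ⇒ χ ≥ 5
  5-colouring: r0={c}  r1={d}  r2={x}  r3={j,m}  r4={t}
  χ = 5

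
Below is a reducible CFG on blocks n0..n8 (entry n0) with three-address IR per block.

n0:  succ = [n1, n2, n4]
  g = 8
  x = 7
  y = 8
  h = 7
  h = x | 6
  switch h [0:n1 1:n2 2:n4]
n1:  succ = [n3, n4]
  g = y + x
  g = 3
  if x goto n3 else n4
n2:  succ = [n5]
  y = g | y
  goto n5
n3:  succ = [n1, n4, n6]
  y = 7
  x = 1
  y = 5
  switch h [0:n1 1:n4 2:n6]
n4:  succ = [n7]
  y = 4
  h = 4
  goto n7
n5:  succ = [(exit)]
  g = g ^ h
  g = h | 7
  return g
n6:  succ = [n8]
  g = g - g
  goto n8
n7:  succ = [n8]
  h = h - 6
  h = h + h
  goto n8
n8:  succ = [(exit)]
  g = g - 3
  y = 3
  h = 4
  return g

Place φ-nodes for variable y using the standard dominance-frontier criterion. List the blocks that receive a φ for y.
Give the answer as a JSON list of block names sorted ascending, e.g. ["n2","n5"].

Answer: ["n1", "n4", "n8"]

Analysis:
idom tree: n1←n0 n2←n0 n3←n1 n4←n0 n5←n2 n6←n3 n7←n4 n8←n0
Join-block Dom:
  n1: preds {n0,n3}: {n0} ∩ {n0,n1,n3} = {n0}; idom=n0
  n4: preds {n0,n1,n3}: {n0} ∩ {n0,n1} ∩ {n0,n1,n3} = {n0}; idom=n0
  n8: preds {n6,n7}: {n0,n1,n3,n6} ∩ {n0,n4,n7} = {n0}; idom=n0

DF walk-up:
  join n1 pred n0: · stop@n0
  join n1 pred n3: n3→n1 stop@n0
  join n4 pred n0: · stop@n0
  join n4 pred n1: n1 stop@n0
  join n4 pred n3: n3→n1 stop@n0
  join n8 pred n6: n6→n3→n1 stop@n0
  join n8 pred n7: n7→n4 stop@n0
  DF(n0)=∅
  DF(n1)={n1,n4,n8}
  DF(n2)=∅
  DF(n3)={n1,n4,n8}
  DF(n4)={n8}
  DF(n5)=∅
  DF(n6)={n8}
  DF(n7)={n8}
  DF(n8)=∅

φ for y: defs {n0,n2,n3,n4,n8}
  DF⁺ = {n1,n4,n8}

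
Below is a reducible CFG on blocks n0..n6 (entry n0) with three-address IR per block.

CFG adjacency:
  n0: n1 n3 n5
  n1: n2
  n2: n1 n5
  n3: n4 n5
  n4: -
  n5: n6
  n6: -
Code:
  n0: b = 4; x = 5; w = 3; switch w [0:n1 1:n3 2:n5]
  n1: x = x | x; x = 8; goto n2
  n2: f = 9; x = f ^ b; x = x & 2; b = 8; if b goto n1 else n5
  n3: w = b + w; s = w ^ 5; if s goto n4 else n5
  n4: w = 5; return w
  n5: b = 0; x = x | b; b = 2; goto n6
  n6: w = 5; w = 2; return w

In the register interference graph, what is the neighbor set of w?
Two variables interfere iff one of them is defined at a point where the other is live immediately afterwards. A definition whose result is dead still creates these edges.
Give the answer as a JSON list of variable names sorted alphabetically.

def/use:
  n0: {b,w,x} / ∅
  n1: {x} / {x}
  n2: {b,f,x} / {b}
  n3: {s,w} / {b,w}
  n4: {w} / ∅
  n5: {b,x} / {x}
  n6: {w} / ∅

Liveness:
  n0: in=∅ out={b,w,x}
  n1: in={b,x} out={b}
  n2: in={b} out={b,x}
  n3: in={b,w,x} out={x}
  n4: in=∅ out=∅
  n5: in={x} out=∅
  n6: in=∅ out=∅

Interference:
  b: {f,w,x}
  f: {b}
  s: {x}
  w: {b,x}
  x: {b,s,w}

N(w) = ["b", "x"]

Answer: ["b", "x"]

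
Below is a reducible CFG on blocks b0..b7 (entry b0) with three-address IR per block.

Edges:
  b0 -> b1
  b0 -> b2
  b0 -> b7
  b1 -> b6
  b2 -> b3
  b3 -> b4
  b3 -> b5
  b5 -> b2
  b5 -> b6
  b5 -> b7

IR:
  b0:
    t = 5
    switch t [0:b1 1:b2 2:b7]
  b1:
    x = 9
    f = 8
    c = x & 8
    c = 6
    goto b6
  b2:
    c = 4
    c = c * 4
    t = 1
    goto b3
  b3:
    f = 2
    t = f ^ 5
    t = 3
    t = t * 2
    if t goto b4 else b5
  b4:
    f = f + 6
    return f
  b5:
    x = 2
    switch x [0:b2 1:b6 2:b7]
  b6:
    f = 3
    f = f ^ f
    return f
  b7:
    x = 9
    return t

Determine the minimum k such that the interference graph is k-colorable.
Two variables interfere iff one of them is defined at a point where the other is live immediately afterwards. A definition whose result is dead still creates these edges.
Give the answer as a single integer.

def/use:
  b0 def {t} use ∅
  b1 def {c,f,x} use ∅
  b2 def {c,t} use ∅
  b3 def {f,t} use ∅
  b4 def {f} use {f}
  b5 def {x} use ∅
  b6 def {f} use ∅
  b7 def {x} use {t}

Live sets:
  live b0: ∅→{t}
  live b1: ∅→∅
  live b2: ∅→∅
  live b3: ∅→{f,t}
  live b4: {f}→∅
  live b5: {t}→{t}
  live b6: ∅→∅
  live b7: {t}→∅

Conflict graph:
  c↔∅
  f↔{t,x}
  t↔{f,x}
  x↔{f,t}

Registers:
  clique {f,t,x} ⇒ need ≥ 3
  assign c→c0 f→c0 t→c1 x→c2 — no edge inside a register ⇒ χ ≤ 3
  χ = 3

Answer: 3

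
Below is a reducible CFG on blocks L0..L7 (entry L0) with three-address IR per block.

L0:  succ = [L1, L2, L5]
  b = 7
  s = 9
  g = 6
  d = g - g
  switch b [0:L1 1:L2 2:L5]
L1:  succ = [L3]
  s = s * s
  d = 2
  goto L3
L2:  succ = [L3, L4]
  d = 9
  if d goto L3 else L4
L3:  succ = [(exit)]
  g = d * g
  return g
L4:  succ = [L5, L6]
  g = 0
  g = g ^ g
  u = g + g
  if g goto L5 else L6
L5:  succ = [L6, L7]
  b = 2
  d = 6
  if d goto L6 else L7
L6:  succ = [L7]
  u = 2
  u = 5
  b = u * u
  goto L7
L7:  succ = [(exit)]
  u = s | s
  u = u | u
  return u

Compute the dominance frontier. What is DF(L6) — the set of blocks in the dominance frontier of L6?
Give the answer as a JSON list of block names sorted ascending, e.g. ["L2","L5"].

idom tree: L1←L0 L2←L0 L3←L0 L4←L2 L5←L0 L6←L0 L7←L0
Dom at joins:
  L3: preds {L1,L2}: {L0,L1} ∩ {L0,L2} = {L0}; idom=L0
  L5: preds {L0,L4}: {L0} ∩ {L0,L2,L4} = {L0}; idom=L0
  L6: preds {L4,L5}: {L0,L2,L4} ∩ {L0,L5} = {L0}; idom=L0
  L7: preds {L5,L6}: {L0,L5} ∩ {L0,L6} = {L0}; idom=L0

Frontier:
  L3←L1: walk L1 to L0
  L3←L2: walk L2 to L0
  L5←L0: walk · to L0
  L5←L4: walk L4→L2 to L0
  L6←L4: walk L4→L2 to L0
  L6←L5: walk L5 to L0
  L7←L5: walk L5 to L0
  L7←L6: walk L6 to L0
  L0: DF=∅
  L1: DF={L3}
  L2: DF={L3,L5,L6}
  L3: DF=∅
  L4: DF={L5,L6}
  L5: DF={L6,L7}
  L6: DF={L7}
  L7: DF=∅

DF(L6) = ["L7"]

Answer: ["L7"]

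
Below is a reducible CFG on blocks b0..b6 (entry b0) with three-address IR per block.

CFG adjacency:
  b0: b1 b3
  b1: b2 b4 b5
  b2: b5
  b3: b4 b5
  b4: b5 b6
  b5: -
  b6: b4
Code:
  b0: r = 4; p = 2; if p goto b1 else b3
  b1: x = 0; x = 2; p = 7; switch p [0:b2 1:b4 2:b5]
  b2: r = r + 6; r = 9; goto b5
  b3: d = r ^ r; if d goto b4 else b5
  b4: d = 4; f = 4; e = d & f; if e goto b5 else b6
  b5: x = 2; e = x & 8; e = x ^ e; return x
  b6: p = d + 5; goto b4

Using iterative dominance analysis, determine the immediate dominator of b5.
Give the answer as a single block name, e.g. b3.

idom tree: b1←b0 b2←b1 b3←b0 b4←b0 b5←b0 b6←b4
Join-block Dom:
  b4: preds {b1,b3,b6}: {b0,b1} ∩ {b0,b3} ∩ {b0,b4,b6} = {b0}; idom=b0
  b5: preds {b1,b2,b3,b4}: {b0,b1} ∩ {b0,b1,b2} ∩ {b0,b3} ∩ {b0,b4} = {b0}; idom=b0

idom(b5) = b0

Answer: b0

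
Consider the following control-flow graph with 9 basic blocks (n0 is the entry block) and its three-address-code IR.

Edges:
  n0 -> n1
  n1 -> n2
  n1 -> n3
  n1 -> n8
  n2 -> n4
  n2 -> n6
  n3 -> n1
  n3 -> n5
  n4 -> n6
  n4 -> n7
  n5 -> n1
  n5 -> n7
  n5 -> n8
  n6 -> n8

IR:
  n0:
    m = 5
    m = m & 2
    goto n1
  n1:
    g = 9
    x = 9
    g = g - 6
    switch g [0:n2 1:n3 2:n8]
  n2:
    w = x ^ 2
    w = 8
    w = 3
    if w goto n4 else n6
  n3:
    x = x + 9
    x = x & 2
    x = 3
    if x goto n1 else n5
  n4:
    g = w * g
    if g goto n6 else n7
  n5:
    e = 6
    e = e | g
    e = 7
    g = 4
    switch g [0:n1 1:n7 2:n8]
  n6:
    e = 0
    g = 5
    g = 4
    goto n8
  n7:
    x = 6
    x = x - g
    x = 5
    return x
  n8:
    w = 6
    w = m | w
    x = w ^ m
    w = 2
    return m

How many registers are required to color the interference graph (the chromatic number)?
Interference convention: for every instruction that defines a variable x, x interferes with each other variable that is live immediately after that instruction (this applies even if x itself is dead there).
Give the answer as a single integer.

Answer: 3

Derivation:
Block summaries:
  n0 def {m} use ∅
  n1 def {g,x} use ∅
  n2 def {w} use {x}
  n3 def {x} use {x}
  n4 def {g} use {g,w}
  n5 def {e,g} use {g}
  n6 def {e,g} use ∅
  n7 def {x} use {g}
  n8 def {w,x} use {m}

Backward fixpoint:
  live n0: ∅→{m}
  live n1: {m}→{g,m,x}
  live n2: {g,m,x}→{g,m,w}
  live n3: {g,m,x}→{g,m}
  live n4: {g,m,w}→{g,m}
  live n5: {g,m}→{g,m}
  live n6: {m}→{m}
  live n7: {g}→∅
  live n8: {m}→∅

Interference:
  e — {g,m}
  g — {e,m,w,x}
  m — {e,g,w,x}
  w — {g,m}
  x — {g,m}

Chromatic number:
  lower bound: {e,g,m} mutually conflict ⇒ χ ≥ 3
  3-colouring: c0={g}  c1={m}  c2={e,w,x}
  χ = 3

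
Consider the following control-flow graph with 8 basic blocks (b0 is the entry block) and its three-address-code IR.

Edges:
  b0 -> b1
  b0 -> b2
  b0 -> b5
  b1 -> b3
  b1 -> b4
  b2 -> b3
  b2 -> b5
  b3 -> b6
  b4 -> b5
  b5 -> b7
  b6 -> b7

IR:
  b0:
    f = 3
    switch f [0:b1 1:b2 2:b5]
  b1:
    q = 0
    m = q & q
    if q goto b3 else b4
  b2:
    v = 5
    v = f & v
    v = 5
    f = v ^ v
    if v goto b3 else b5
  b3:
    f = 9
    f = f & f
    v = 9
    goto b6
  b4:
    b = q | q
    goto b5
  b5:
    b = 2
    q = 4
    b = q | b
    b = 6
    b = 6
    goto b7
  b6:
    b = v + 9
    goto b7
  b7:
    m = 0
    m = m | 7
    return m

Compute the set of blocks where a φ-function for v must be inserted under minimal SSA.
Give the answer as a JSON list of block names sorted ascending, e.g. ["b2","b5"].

idom tree: b1←b0 b2←b0 b3←b0 b4←b1 b5←b0 b6←b3 b7←b0
Dom∩ at merges:
  b3: preds {b1,b2}: {b0,b1} ∩ {b0,b2} = {b0}; idom=b0
  b5: preds {b0,b2,b4}: {b0} ∩ {b0,b2} ∩ {b0,b1,b4} = {b0}; idom=b0
  b7: preds {b5,b6}: {b0,b5} ∩ {b0,b3,b6} = {b0}; idom=b0

Frontier:
  join b3 pred b1: b1 stop@b0
  join b3 pred b2: b2 stop@b0
  join b5 pred b0: · stop@b0
  join b5 pred b2: b2 stop@b0
  join b5 pred b4: b4→b1 stop@b0
  join b7 pred b5: b5 stop@b0
  join b7 pred b6: b6→b3 stop@b0
  DF(b0)=∅
  DF(b1)={b3,b5}
  DF(b2)={b3,b5}
  DF(b3)={b7}
  DF(b4)={b5}
  DF(b5)={b7}
  DF(b6)={b7}
  DF(b7)=∅

φ for v: defs {b2,b3}
  DF⁺ = {b3,b5,b7}

Answer: ["b3", "b5", "b7"]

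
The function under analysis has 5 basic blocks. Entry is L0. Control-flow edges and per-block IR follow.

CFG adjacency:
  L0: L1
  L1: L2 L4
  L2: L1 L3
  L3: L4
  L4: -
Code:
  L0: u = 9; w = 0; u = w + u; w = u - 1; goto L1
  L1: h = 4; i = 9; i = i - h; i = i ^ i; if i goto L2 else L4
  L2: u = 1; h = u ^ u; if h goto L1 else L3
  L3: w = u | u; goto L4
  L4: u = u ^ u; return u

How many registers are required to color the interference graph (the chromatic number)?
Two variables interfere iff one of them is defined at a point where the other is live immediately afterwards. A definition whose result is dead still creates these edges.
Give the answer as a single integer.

Per-block:
  L0: {u,w} / ∅
  L1: {h,i} / ∅
  L2: {h,u} / ∅
  L3: {w} / {u}
  L4: {u} / {u}

Live sets:
  live L0: ∅→{u}
  live L1: {u}→{u}
  live L2: ∅→{u}
  live L3: {u}→{u}
  live L4: {u}→∅

Conflict graph:
  h — {i,u}
  i — {h,u}
  u — {h,i,w}
  w — {u}

Chromatic number:
  {h,i,u} pairwise interfere (3-clique) ⇒ χ ≥ 3
  assign h→r1 i→r2 u→r0 w→r1 — no edge inside a register ⇒ χ ≤ 3
  χ = 3

Answer: 3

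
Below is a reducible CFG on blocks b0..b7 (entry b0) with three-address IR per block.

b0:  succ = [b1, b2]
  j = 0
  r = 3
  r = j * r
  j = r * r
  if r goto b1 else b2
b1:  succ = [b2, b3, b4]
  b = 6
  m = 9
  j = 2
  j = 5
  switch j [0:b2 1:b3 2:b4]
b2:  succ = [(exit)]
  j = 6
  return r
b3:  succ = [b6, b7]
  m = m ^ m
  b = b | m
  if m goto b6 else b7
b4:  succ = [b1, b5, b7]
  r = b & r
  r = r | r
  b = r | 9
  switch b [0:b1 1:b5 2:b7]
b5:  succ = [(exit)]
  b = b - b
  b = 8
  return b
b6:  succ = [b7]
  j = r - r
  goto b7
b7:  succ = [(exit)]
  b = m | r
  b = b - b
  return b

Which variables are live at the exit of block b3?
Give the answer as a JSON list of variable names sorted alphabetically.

Answer: ["m", "r"]

Derivation:
def/use:
  b0 def {j,r} use ∅
  b1 def {b,j,m} use ∅
  b2 def {j} use {r}
  b3 def {b,m} use {b,m}
  b4 def {b,r} use {b,r}
  b5 def {b} use {b}
  b6 def {j} use {r}
  b7 def {b} use {m,r}

Backward fixpoint:
  b0: in=∅ out={r}
  b1: in={r} out={b,m,r}
  b2: in={r} out=∅
  b3: in={b,m,r} out={m,r}
  b4: in={b,m,r} out={b,m,r}
  b5: in={b} out=∅
  b6: in={m,r} out={m,r}
  b7: in={m,r} out=∅

live-out(b3) = ["m", "r"]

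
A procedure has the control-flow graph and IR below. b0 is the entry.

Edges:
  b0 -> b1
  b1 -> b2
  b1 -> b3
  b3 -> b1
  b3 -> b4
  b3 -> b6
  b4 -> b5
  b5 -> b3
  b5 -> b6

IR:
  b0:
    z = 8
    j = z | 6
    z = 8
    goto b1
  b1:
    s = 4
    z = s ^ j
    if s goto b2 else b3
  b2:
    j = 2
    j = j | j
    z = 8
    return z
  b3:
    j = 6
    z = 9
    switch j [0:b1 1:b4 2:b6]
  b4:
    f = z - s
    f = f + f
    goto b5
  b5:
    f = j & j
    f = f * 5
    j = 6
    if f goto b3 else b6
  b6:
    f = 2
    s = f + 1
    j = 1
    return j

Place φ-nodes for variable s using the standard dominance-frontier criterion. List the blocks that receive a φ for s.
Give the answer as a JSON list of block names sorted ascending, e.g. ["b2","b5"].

Answer: ["b1"]

Analysis:
idom tree: b1←b0 b2←b1 b3←b1 b4←b3 b5←b4 b6←b3
Join-block Dom:
  b1: preds {b0,b3}: {b0} ∩ {b0,b1,b3} = {b0}; idom=b0
  b3: preds {b1,b5}: {b0,b1} ∩ {b0,b1,b3,b4,b5} = {b0,b1}; idom=b1
  b6: preds {b3,b5}: {b0,b1,b3} ∩ {b0,b1,b3,b4,b5} = {b0,b1,b3}; idom=b3

DF derivation:
  join b1 pred b0: · stop@b0
  join b1 pred b3: b3→b1 stop@b0
  join b3 pred b1: · stop@b1
  join b3 pred b5: b5→b4→b3 stop@b1
  join b6 pred b3: · stop@b3
  join b6 pred b5: b5→b4 stop@b3
  DF(b0)=∅
  DF(b1)={b1}
  DF(b2)=∅
  DF(b3)={b1,b3}
  DF(b4)={b3,b6}
  DF(b5)={b3,b6}
  DF(b6)=∅

φ for s: defs {b1,b6}
  DF⁺ = {b1}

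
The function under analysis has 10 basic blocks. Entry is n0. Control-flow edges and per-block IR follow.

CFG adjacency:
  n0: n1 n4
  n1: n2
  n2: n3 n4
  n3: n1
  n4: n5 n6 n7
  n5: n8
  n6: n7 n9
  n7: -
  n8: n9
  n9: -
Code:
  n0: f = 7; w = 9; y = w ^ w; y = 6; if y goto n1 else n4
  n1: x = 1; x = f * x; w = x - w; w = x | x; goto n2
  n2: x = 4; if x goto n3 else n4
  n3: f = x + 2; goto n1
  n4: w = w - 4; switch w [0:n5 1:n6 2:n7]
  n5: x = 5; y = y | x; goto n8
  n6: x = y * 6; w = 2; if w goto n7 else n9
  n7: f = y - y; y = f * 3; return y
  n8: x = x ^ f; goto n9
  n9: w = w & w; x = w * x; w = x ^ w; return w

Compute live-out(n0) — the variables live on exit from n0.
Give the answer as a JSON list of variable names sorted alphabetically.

Answer: ["f", "w", "y"]

Derivation:
def/use:
  n0: def={f,w,y} ue=∅
  n1: def={w,x} ue={f,w}
  n2: def={x} ue=∅
  n3: def={f} ue={x}
  n4: def={w} ue={w}
  n5: def={x,y} ue={y}
  n6: def={w,x} ue={y}
  n7: def={f,y} ue={y}
  n8: def={x} ue={f,x}
  n9: def={w,x} ue={w,x}

Backward fixpoint:
  live n0: ∅→{f,w,y}
  live n1: {f,w,y}→{f,w,y}
  live n2: {f,w,y}→{f,w,x,y}
  live n3: {w,x,y}→{f,w,y}
  live n4: {f,w,y}→{f,w,y}
  live n5: {f,w,y}→{f,w,x}
  live n6: {y}→{w,x,y}
  live n7: {y}→∅
  live n8: {f,w,x}→{w,x}
  live n9: {w,x}→∅

live-out(n0) = ["f", "w", "y"]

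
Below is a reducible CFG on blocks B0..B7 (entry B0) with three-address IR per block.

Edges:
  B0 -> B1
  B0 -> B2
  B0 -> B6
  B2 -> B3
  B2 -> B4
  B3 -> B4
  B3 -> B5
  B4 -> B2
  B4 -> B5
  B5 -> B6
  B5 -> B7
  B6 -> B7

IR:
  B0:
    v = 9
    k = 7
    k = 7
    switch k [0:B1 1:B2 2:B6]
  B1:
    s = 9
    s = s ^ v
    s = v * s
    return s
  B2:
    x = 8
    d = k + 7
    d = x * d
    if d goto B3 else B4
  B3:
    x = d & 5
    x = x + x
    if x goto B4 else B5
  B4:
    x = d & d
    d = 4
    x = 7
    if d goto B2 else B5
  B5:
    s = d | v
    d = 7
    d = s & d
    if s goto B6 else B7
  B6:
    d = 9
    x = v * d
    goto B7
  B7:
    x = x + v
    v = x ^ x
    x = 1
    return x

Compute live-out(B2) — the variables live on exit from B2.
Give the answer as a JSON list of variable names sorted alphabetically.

Per-block:
  B0: {k,v} / ∅
  B1: {s} / {v}
  B2: {d,x} / {k}
  B3: {x} / {d}
  B4: {d,x} / {d}
  B5: {d,s} / {d,v}
  B6: {d,x} / {v}
  B7: {v,x} / {v,x}

Liveness:
  B0: in=∅ out={k,v}
  B1: in={v} out=∅
  B2: in={k,v} out={d,k,v}
  B3: in={d,k,v} out={d,k,v,x}
  B4: in={d,k,v} out={d,k,v,x}
  B5: in={d,v,x} out={v,x}
  B6: in={v} out={v,x}
  B7: in={v,x} out=∅

live-out(B2) = ["d", "k", "v"]

Answer: ["d", "k", "v"]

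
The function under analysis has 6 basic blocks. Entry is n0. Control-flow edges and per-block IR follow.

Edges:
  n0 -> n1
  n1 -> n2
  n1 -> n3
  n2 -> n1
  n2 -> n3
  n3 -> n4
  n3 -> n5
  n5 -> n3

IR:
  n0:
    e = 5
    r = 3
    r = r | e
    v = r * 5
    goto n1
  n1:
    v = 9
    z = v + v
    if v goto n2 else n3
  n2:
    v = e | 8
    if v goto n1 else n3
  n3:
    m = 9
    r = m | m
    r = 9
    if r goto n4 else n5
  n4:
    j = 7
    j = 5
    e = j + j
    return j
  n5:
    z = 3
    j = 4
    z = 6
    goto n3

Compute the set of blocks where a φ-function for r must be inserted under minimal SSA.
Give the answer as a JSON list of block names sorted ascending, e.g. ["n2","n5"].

idom tree: n1←n0 n2←n1 n3←n1 n4←n3 n5←n3
Dom∩ at merges:
  n1: preds {n0,n2}: {n0} ∩ {n0,n1,n2} = {n0}; idom=n0
  n3: preds {n1,n2,n5}: {n0,n1} ∩ {n0,n1,n2} ∩ {n0,n1,n3,n5} = {n0,n1}; idom=n1

DF derivation:
  n1←n0: walk · to n0
  n1←n2: walk n2→n1 to n0
  n3←n1: walk · to n1
  n3←n2: walk n2 to n1
  n3←n5: walk n5→n3 to n1
  DF(n0)=∅
  DF(n1)={n1}
  DF(n2)={n1,n3}
  DF(n3)={n3}
  DF(n4)=∅
  DF(n5)={n3}

φ for r: defs {n0,n3}
  DF⁺ = {n3}

Answer: ["n3"]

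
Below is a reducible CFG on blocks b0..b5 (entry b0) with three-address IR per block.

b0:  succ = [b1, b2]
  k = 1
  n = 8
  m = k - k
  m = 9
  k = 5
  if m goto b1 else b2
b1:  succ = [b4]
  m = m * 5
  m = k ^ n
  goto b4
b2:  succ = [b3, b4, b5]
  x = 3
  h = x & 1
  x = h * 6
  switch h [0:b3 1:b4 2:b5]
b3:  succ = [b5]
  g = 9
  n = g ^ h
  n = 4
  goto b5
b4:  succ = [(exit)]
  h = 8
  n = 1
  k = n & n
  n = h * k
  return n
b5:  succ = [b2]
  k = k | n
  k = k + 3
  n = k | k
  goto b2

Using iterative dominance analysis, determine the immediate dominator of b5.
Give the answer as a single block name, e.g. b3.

idom tree: b1←b0 b2←b0 b3←b2 b4←b0 b5←b2
Dom∩ at merges:
  b2: preds {b0,b5}: {b0} ∩ {b0,b2,b5} = {b0}; idom=b0
  b4: preds {b1,b2}: {b0,b1} ∩ {b0,b2} = {b0}; idom=b0
  b5: preds {b2,b3}: {b0,b2} ∩ {b0,b2,b3} = {b0,b2}; idom=b2

idom(b5) = b2

Answer: b2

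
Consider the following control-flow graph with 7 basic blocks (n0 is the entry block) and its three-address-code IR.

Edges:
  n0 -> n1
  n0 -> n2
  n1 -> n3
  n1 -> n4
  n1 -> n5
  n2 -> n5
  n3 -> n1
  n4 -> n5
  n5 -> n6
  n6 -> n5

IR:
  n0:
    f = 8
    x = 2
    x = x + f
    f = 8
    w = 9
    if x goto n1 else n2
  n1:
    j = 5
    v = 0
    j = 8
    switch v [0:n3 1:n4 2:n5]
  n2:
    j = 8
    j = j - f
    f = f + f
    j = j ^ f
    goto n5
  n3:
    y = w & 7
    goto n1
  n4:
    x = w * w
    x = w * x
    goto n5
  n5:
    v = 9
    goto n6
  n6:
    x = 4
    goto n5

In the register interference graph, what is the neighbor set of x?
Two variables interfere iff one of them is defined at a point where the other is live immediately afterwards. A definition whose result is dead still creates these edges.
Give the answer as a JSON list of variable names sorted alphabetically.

Answer: ["f", "w"]

Analysis:
Block summaries:
  n0 def {f,w,x} use ∅
  n1 def {j,v} use ∅
  n2 def {f,j} use {f}
  n3 def {y} use {w}
  n4 def {x} use {w}
  n5 def {v} use ∅
  n6 def {x} use ∅

Live sets:
  live n0: ∅→{f,w}
  live n1: {w}→{w}
  live n2: {f}→∅
  live n3: {w}→{w}
  live n4: {w}→∅
  live n5: ∅→∅
  live n6: ∅→∅

Conflict graph:
  f — {j,w,x}
  j — {f,v,w}
  v — {j,w}
  w — {f,j,v,x,y}
  x — {f,w}
  y — {w}

N(x) = ["f", "w"]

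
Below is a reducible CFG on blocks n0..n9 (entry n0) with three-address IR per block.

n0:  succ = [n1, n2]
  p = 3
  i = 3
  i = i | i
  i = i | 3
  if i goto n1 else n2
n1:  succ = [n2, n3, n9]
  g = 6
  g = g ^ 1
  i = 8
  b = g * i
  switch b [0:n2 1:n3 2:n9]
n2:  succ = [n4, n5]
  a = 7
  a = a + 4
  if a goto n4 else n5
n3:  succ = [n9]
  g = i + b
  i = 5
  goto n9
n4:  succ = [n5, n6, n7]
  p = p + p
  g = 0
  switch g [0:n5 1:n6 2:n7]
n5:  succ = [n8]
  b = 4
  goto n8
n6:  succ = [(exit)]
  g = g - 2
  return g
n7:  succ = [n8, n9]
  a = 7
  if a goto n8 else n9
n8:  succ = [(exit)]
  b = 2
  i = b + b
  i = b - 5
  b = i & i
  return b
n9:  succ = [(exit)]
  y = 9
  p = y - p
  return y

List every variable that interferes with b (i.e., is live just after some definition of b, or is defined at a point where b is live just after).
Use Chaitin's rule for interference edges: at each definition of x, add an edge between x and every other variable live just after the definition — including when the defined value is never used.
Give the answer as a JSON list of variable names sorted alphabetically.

Block summaries:
  n0 def {i,p} use ∅
  n1 def {b,g,i} use ∅
  n2 def {a} use ∅
  n3 def {g,i} use {b,i}
  n4 def {g,p} use {p}
  n5 def {b} use ∅
  n6 def {g} use {g}
  n7 def {a} use ∅
  n8 def {b,i} use ∅
  n9 def {p,y} use {p}

Liveness:
  n0: in=∅ out={p}
  n1: in={p} out={b,i,p}
  n2: in={p} out={p}
  n3: in={b,i,p} out={p}
  n4: in={p} out={g,p}
  n5: in=∅ out=∅
  n6: in={g} out=∅
  n7: in={p} out={p}
  n8: in=∅ out=∅
  n9: in={p} out=∅

Conflict graph:
  a: {p}
  b: {i,p}
  g: {i,p}
  i: {b,g,p}
  p: {a,b,g,i,y}
  y: {p}

N(b) = ["i", "p"]

Answer: ["i", "p"]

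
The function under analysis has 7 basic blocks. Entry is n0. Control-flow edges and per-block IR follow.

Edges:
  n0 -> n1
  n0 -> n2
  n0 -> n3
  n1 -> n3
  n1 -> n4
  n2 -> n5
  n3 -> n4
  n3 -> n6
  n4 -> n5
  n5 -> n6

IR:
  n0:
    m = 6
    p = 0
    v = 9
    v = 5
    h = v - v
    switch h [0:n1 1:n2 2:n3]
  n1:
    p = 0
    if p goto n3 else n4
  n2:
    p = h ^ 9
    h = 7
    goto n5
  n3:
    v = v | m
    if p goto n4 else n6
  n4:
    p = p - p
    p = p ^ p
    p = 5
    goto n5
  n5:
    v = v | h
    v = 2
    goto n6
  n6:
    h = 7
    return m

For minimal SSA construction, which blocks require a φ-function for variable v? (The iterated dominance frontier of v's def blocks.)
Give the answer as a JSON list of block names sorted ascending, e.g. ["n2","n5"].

idom tree: n1←n0 n2←n0 n3←n0 n4←n0 n5←n0 n6←n0
Dom at joins:
  n3: preds {n0,n1}: {n0} ∩ {n0,n1} = {n0}; idom=n0
  n4: preds {n1,n3}: {n0,n1} ∩ {n0,n3} = {n0}; idom=n0
  n5: preds {n2,n4}: {n0,n2} ∩ {n0,n4} = {n0}; idom=n0
  n6: preds {n3,n5}: {n0,n3} ∩ {n0,n5} = {n0}; idom=n0

DF derivation:
  join n3 pred n0: · stop@n0
  join n3 pred n1: n1 stop@n0
  join n4 pred n1: n1 stop@n0
  join n4 pred n3: n3 stop@n0
  join n5 pred n2: n2 stop@n0
  join n5 pred n4: n4 stop@n0
  join n6 pred n3: n3 stop@n0
  join n6 pred n5: n5 stop@n0
  DF(n0)=∅
  DF(n1)={n3,n4}
  DF(n2)={n5}
  DF(n3)={n4,n6}
  DF(n4)={n5}
  DF(n5)={n6}
  DF(n6)=∅

φ for v: defs {n0,n3,n5}
  DF⁺ = {n4,n5,n6}

Answer: ["n4", "n5", "n6"]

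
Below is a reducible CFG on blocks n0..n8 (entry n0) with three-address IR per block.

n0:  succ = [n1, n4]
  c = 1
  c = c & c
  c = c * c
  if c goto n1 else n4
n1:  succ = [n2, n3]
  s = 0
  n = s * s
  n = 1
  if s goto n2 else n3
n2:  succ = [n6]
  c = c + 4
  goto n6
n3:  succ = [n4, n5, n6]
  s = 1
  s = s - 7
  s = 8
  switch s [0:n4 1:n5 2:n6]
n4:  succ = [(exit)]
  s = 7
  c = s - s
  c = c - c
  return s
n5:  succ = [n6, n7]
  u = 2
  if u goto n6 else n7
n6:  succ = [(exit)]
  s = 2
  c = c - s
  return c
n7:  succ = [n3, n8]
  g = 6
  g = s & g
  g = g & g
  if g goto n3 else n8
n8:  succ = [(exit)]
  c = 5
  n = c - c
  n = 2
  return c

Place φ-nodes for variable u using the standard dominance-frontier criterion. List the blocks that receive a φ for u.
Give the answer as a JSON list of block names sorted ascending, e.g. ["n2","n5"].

idom tree: n1←n0 n2←n1 n3←n1 n4←n0 n5←n3 n6←n1 n7←n5 n8←n7
Join-block Dom:
  n3: preds {n1,n7}: {n0,n1} ∩ {n0,n1,n3,n5,n7} = {n0,n1}; idom=n1
  n4: preds {n0,n3}: {n0} ∩ {n0,n1,n3} = {n0}; idom=n0
  n6: preds {n2,n3,n5}: {n0,n1,n2} ∩ {n0,n1,n3} ∩ {n0,n1,n3,n5} = {n0,n1}; idom=n1

DF derivation:
  join n3 pred n1: · stop@n1
  join n3 pred n7: n7→n5→n3 stop@n1
  join n4 pred n0: · stop@n0
  join n4 pred n3: n3→n1 stop@n0
  join n6 pred n2: n2 stop@n1
  join n6 pred n3: n3 stop@n1
  join n6 pred n5: n5→n3 stop@n1
  DF(n0)=∅
  DF(n1)={n4}
  DF(n2)={n6}
  DF(n3)={n3,n4,n6}
  DF(n4)=∅
  DF(n5)={n3,n6}
  DF(n6)=∅
  DF(n7)={n3}
  DF(n8)=∅

φ for u: defs {n5}
  DF⁺ = {n3,n4,n6}

Answer: ["n3", "n4", "n6"]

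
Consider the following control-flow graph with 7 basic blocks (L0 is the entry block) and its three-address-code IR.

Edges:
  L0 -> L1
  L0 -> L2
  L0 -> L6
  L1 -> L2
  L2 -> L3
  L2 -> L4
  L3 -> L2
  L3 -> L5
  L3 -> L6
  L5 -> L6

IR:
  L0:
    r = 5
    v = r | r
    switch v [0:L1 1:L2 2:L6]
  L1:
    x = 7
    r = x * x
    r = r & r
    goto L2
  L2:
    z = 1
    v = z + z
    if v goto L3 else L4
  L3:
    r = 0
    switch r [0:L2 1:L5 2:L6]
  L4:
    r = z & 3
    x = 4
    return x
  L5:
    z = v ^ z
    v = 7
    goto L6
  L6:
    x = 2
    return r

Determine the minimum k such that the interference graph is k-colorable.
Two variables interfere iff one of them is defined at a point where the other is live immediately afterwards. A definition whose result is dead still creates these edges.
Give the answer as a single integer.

Per-block:
  L0 def {r,v} use ∅
  L1 def {r,x} use ∅
  L2 def {v,z} use ∅
  L3 def {r} use ∅
  L4 def {r,x} use {z}
  L5 def {v,z} use {v,z}
  L6 def {x} use {r}

Backward fixpoint:
  L0 li=∅ lo={r}
  L1 li=∅ lo=∅
  L2 li=∅ lo={v,z}
  L3 li={v,z} lo={r,v,z}
  L4 li={z} lo=∅
  L5 li={r,v,z} lo={r}
  L6 li={r} lo=∅

Conflict graph:
  r↔{v,x,z}
  v↔{r,z}
  x↔{r}
  z↔{r,v}

Chromatic number:
  clique {r,v,z} ⇒ need ≥ 3
  assign r→c0 v→c1 x→c1 z→c2 — no edge inside a register ⇒ χ ≤ 3
  χ = 3

Answer: 3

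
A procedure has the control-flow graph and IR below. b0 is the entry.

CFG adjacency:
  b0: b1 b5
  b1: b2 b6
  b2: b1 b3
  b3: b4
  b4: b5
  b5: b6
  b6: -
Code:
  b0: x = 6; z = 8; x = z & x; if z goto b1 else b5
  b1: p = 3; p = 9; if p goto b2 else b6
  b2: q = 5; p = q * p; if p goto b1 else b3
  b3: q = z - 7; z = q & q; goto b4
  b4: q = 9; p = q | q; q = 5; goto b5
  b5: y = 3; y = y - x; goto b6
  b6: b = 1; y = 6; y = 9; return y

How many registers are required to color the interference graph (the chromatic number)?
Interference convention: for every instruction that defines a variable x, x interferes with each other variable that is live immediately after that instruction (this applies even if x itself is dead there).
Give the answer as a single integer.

Per-block:
  b0: def={x,z} ue=∅
  b1: def={p} ue=∅
  b2: def={p,q} ue={p}
  b3: def={q,z} ue={z}
  b4: def={p,q} ue=∅
  b5: def={y} ue={x}
  b6: def={b,y} ue=∅

Live sets:
  b0: in=∅ out={x,z}
  b1: in={x,z} out={p,x,z}
  b2: in={p,x,z} out={x,z}
  b3: in={x,z} out={x}
  b4: in={x} out={x}
  b5: in={x} out=∅
  b6: in=∅ out=∅

Conflict graph:
  b — ∅
  p — {q,x,z}
  q — {p,x,z}
  x — {p,q,y,z}
  y — {x}
  z — {p,q,x}

Colouring:
  lower bound: {p,q,x,z} mutually conflict ⇒ χ ≥ 4
  4-colouring: r0={b,x}  r1={p,y}  r2={q}  r3={z}
  χ = 4

Answer: 4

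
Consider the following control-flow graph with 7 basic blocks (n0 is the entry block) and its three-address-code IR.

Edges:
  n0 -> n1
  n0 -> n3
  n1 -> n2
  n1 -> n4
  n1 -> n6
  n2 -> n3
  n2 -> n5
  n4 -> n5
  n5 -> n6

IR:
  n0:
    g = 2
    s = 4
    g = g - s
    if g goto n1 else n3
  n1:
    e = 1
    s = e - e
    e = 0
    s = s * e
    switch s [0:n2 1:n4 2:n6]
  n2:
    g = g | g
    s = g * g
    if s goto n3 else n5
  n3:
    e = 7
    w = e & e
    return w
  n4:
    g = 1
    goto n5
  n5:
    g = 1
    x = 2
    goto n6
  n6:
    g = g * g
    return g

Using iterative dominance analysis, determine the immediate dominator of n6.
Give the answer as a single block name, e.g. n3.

idom tree: n1←n0 n2←n1 n3←n0 n4←n1 n5←n1 n6←n1
Dom at joins:
  n3: preds {n0,n2}: {n0} ∩ {n0,n1,n2} = {n0}; idom=n0
  n5: preds {n2,n4}: {n0,n1,n2} ∩ {n0,n1,n4} = {n0,n1}; idom=n1
  n6: preds {n1,n5}: {n0,n1} ∩ {n0,n1,n5} = {n0,n1}; idom=n1

idom(n6) = n1

Answer: n1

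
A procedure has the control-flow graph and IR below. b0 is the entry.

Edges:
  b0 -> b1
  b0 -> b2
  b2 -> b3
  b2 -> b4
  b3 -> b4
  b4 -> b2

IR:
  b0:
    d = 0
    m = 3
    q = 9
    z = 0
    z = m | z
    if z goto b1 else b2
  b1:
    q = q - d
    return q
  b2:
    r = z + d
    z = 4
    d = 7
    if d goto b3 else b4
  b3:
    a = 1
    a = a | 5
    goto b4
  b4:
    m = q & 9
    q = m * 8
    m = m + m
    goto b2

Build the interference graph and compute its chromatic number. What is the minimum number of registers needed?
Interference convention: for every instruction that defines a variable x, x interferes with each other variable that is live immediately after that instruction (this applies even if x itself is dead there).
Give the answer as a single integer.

Answer: 4

Analysis:
Block summaries:
  b0: {d,m,q,z} / ∅
  b1: {q} / {d,q}
  b2: {d,r,z} / {d,z}
  b3: {a} / ∅
  b4: {m,q} / {q}

Liveness:
  b0 li=∅ lo={d,q,z}
  b1 li={d,q} lo=∅
  b2 li={d,q,z} lo={d,q,z}
  b3 li={d,q,z} lo={d,q,z}
  b4 li={d,q,z} lo={d,q,z}

Interfere edges:
  a↔{d,q,z}
  d↔{a,m,q,z}
  m↔{d,q,z}
  q↔{a,d,m,r,z}
  r↔{q}
  z↔{a,d,m,q}

Colouring:
  {a,d,q,z} pairwise interfere (4-clique) ⇒ χ ≥ 4
  4-colouring: r0={q}  r1={d,r}  r2={z}  r3={a,m}
  χ = 4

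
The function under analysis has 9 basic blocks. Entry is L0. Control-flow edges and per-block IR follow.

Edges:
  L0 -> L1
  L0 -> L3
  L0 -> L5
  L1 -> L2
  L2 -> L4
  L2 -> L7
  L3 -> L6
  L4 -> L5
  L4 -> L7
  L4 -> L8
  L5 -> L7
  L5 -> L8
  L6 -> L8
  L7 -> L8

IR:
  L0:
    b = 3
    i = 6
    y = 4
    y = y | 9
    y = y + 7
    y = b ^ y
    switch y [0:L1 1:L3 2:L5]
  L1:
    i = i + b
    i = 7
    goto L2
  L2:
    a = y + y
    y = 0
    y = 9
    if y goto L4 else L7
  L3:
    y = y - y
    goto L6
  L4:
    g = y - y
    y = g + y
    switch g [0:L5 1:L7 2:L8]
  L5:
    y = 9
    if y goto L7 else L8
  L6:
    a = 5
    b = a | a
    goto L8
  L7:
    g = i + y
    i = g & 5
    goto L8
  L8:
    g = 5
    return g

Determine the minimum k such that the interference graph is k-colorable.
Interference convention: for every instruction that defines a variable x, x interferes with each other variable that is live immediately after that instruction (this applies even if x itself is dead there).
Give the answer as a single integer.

def/use:
  L0: def={b,i,y} ue=∅
  L1: def={i} ue={b,i}
  L2: def={a,y} ue={y}
  L3: def={y} ue={y}
  L4: def={g,y} ue={y}
  L5: def={y} ue=∅
  L6: def={a,b} ue=∅
  L7: def={g,i} ue={i,y}
  L8: def={g} ue=∅

Backward fixpoint:
  L0: in=∅ out={b,i,y}
  L1: in={b,i,y} out={i,y}
  L2: in={i,y} out={i,y}
  L3: in={y} out=∅
  L4: in={i,y} out={i,y}
  L5: in={i} out={i,y}
  L6: in=∅ out=∅
  L7: in={i,y} out=∅
  L8: in=∅ out=∅

Interference:
  a↔{i}
  b↔{i,y}
  g↔{i,y}
  i↔{a,b,g,y}
  y↔{b,g,i}

Chromatic number:
  {b,i,y} pairwise interfere (3-clique) ⇒ χ ≥ 3
  assign a→c1 b→c2 g→c2 i→c0 y→c1 — no edge inside a register ⇒ χ ≤ 3
  χ = 3

Answer: 3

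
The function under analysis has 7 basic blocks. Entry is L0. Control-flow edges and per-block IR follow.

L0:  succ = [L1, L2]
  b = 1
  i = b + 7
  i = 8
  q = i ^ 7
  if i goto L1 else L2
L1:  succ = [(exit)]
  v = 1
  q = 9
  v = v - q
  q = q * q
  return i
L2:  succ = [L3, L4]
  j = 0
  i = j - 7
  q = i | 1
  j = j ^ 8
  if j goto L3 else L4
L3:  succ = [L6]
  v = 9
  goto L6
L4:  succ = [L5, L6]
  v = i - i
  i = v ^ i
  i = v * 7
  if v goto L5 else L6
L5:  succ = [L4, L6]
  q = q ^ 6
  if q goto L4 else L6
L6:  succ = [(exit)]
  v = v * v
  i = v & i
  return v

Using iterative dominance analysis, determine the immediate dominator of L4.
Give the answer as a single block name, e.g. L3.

Answer: L2

Derivation:
idom tree: L1←L0 L2←L0 L3←L2 L4←L2 L5←L4 L6←L2
Dom at joins:
  L4: preds {L2,L5}: {L0,L2} ∩ {L0,L2,L4,L5} = {L0,L2}; idom=L2
  L6: preds {L3,L4,L5}: {L0,L2,L3} ∩ {L0,L2,L4} ∩ {L0,L2,L4,L5} = {L0,L2}; idom=L2

idom(L4) = L2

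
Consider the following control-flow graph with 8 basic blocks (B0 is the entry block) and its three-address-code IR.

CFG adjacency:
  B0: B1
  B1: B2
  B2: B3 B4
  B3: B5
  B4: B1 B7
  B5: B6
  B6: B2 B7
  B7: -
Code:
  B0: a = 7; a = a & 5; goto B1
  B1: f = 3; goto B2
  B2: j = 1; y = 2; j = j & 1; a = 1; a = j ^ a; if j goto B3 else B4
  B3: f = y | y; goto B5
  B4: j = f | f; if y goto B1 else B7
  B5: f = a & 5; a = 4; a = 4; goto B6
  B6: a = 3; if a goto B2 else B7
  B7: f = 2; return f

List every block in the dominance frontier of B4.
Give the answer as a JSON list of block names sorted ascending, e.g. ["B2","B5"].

Answer: ["B1", "B7"]

Working:
idom tree: B1←B0 B2←B1 B3←B2 B4←B2 B5←B3 B6←B5 B7←B2
Join-block Dom:
  B1: preds {B0,B4}: {B0} ∩ {B0,B1,B2,B4} = {B0}; idom=B0
  B2: preds {B1,B6}: {B0,B1} ∩ {B0,B1,B2,B3,B5,B6} = {B0,B1}; idom=B1
  B7: preds {B4,B6}: {B0,B1,B2,B4} ∩ {B0,B1,B2,B3,B5,B6} = {B0,B1,B2}; idom=B2

Frontier:
  B1←B0: walk · to B0
  B1←B4: walk B4→B2→B1 to B0
  B2←B1: walk · to B1
  B2←B6: walk B6→B5→B3→B2 to B1
  B7←B4: walk B4 to B2
  B7←B6: walk B6→B5→B3 to B2
  DF(B0)=∅
  DF(B1)={B1}
  DF(B2)={B1,B2}
  DF(B3)={B2,B7}
  DF(B4)={B1,B7}
  DF(B5)={B2,B7}
  DF(B6)={B2,B7}
  DF(B7)=∅

DF(B4) = ["B1", "B7"]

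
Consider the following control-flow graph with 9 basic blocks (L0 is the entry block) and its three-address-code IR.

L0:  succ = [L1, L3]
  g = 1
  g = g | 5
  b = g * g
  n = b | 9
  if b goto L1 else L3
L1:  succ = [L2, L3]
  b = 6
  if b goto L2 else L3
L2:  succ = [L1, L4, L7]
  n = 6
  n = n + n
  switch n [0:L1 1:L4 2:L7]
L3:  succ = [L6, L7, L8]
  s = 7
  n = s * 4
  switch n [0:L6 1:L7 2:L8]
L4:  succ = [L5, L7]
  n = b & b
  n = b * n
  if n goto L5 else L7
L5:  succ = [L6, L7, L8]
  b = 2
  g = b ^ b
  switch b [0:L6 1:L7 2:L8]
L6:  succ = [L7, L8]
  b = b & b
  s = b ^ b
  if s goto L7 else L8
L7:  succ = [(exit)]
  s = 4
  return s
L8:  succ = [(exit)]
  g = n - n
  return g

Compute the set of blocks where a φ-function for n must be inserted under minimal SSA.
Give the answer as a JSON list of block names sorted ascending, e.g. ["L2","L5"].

Answer: ["L1", "L3", "L6", "L7", "L8"]

Derivation:
idom tree: L1←L0 L2←L1 L3←L0 L4←L2 L5←L4 L6←L0 L7←L0 L8←L0
Dom at joins:
  L1: preds {L0,L2}: {L0} ∩ {L0,L1,L2} = {L0}; idom=L0
  L3: preds {L0,L1}: {L0} ∩ {L0,L1} = {L0}; idom=L0
  L6: preds {L3,L5}: {L0,L3} ∩ {L0,L1,L2,L4,L5} = {L0}; idom=L0
  L7: preds {L2,L3,L4,L5,L6}: {L0,L1,L2} ∩ {L0,L3} ∩ {L0,L1,L2,L4} ∩ {L0,L1,L2,L4,L5} ∩ {L0,L6} = {L0}; idom=L0
  L8: preds {L3,L5,L6}: {L0,L3} ∩ {L0,L1,L2,L4,L5} ∩ {L0,L6} = {L0}; idom=L0

Frontier:
  L1←L0: walk · to L0
  L1←L2: walk L2→L1 to L0
  L3←L0: walk · to L0
  L3←L1: walk L1 to L0
  L6←L3: walk L3 to L0
  L6←L5: walk L5→L4→L2→L1 to L0
  L7←L2: walk L2→L1 to L0
  L7←L3: walk L3 to L0
  L7←L4: walk L4→L2→L1 to L0
  L7←L5: walk L5→L4→L2→L1 to L0
  L7←L6: walk L6 to L0
  L8←L3: walk L3 to L0
  L8←L5: walk L5→L4→L2→L1 to L0
  L8←L6: walk L6 to L0
  L0: DF=∅
  L1: DF={L1,L3,L6,L7,L8}
  L2: DF={L1,L6,L7,L8}
  L3: DF={L6,L7,L8}
  L4: DF={L6,L7,L8}
  L5: DF={L6,L7,L8}
  L6: DF={L7,L8}
  L7: DF=∅
  L8: DF=∅

φ for n: defs {L0,L2,L3,L4}
  DF⁺ = {L1,L3,L6,L7,L8}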